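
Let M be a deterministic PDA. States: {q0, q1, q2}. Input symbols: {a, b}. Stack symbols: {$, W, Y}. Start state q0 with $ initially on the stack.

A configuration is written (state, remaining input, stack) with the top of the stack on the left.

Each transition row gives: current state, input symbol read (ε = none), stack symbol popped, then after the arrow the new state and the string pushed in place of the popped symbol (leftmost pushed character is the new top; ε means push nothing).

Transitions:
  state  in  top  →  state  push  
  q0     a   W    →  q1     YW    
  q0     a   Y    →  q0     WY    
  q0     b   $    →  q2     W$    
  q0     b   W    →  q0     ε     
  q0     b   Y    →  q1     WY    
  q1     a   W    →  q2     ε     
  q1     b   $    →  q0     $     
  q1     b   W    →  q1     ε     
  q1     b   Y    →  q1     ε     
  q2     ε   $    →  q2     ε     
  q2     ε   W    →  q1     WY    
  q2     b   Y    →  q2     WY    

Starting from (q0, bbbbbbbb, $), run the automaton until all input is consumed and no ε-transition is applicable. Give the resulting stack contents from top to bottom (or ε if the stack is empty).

$

(q0, bbbbbbbb, $)
  read b, top $: go to q2, push W$ → (q2, bbbbbbb, W$)
  ε-move, top W: go to q1, push WY → (q1, bbbbbbb, WY$)
  read b, top W: go to q1, push ε → (q1, bbbbbb, Y$)
  read b, top Y: go to q1, push ε → (q1, bbbbb, $)
  read b, top $: go to q0, push $ → (q0, bbbb, $)
  read b, top $: go to q2, push W$ → (q2, bbb, W$)
  ε-move, top W: go to q1, push WY → (q1, bbb, WY$)
  read b, top W: go to q1, push ε → (q1, bb, Y$)
  read b, top Y: go to q1, push ε → (q1, b, $)
  read b, top $: go to q0, push $ → (q0, ε, $)
All input consumed in state q0 with stack $.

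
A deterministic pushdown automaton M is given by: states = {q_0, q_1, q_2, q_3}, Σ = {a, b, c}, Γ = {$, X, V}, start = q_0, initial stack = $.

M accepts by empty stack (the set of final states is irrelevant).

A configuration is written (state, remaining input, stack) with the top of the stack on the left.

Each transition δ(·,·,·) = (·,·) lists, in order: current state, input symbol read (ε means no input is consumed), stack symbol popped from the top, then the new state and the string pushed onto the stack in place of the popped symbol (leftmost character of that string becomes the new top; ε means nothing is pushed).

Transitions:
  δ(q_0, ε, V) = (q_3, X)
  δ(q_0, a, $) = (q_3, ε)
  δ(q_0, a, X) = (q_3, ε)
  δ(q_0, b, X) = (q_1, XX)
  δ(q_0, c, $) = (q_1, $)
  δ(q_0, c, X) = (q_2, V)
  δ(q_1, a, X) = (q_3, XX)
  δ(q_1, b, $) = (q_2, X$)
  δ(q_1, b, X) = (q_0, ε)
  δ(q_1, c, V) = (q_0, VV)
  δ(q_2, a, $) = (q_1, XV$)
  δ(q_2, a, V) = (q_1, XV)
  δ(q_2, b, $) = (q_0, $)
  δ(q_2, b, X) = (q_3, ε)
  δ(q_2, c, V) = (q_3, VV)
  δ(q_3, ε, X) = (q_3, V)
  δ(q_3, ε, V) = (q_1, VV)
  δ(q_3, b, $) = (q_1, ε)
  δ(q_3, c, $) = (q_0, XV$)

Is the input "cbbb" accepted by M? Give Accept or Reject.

(q_0, cbbb, $)
  read c, top $: go to q_1, push $ → (q_1, bbb, $)
  read b, top $: go to q_2, push X$ → (q_2, bb, X$)
  read b, top X: go to q_3, push ε → (q_3, b, $)
  read b, top $: go to q_1, push ε → (q_1, ε, ε)
All input consumed and the stack is empty.

Accept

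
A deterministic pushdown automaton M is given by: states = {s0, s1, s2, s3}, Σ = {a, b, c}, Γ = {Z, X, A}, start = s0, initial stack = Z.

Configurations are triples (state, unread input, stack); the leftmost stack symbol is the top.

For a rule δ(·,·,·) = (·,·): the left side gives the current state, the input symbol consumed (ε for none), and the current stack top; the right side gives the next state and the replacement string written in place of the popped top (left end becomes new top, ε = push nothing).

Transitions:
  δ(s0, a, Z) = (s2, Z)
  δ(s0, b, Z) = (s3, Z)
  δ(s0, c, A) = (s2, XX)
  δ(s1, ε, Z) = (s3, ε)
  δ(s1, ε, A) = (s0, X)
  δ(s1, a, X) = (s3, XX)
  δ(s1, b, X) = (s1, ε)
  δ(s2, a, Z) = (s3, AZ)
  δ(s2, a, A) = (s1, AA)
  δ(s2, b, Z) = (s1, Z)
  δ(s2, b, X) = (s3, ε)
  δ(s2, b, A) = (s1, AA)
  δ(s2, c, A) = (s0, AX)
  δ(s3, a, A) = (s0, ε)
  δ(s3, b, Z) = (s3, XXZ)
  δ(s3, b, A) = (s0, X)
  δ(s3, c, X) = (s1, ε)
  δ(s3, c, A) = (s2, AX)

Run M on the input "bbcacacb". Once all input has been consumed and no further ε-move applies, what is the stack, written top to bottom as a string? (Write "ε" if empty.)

(s0, bbcacacb, Z)
  read b, top Z: go to s3, push Z → (s3, bcacacb, Z)
  read b, top Z: go to s3, push XXZ → (s3, cacacb, XXZ)
  read c, top X: go to s1, push ε → (s1, acacb, XZ)
  read a, top X: go to s3, push XX → (s3, cacb, XXZ)
  read c, top X: go to s1, push ε → (s1, acb, XZ)
  read a, top X: go to s3, push XX → (s3, cb, XXZ)
  read c, top X: go to s1, push ε → (s1, b, XZ)
  read b, top X: go to s1, push ε → (s1, ε, Z)
  ε-move, top Z: go to s3, push ε → (s3, ε, ε)
All input consumed in state s3 with stack ε.

ε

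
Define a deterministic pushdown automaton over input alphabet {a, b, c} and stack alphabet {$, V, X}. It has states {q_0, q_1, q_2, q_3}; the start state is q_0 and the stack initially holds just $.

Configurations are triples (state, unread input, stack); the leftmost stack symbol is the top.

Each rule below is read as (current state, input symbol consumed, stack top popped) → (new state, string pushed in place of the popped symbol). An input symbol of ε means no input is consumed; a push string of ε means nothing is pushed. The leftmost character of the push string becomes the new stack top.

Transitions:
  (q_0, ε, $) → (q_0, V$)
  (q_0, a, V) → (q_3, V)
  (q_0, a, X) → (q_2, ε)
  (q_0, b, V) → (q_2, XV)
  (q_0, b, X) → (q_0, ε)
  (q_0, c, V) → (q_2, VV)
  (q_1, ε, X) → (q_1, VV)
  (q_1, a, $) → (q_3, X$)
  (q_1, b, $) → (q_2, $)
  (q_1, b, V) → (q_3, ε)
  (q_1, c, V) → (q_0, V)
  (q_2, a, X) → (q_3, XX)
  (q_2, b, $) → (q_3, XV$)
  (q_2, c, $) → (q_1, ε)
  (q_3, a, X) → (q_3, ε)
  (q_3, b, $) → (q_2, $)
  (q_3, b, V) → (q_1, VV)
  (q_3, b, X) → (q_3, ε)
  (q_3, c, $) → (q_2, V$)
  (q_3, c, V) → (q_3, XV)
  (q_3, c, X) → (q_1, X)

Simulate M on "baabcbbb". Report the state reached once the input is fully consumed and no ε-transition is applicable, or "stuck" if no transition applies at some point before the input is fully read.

(q_0, baabcbbb, $) ⊢ (q_0, baabcbbb, V$) ⊢ (q_2, aabcbbb, XV$) ⊢ (q_3, abcbbb, XXV$) ⊢ (q_3, bcbbb, XV$) ⊢ (q_3, cbbb, V$) ⊢ (q_3, bbb, XV$) ⊢ (q_3, bb, V$) ⊢ (q_1, b, VV$) ⊢ (q_3, ε, V$)
All input consumed; M is in state q_3.

q_3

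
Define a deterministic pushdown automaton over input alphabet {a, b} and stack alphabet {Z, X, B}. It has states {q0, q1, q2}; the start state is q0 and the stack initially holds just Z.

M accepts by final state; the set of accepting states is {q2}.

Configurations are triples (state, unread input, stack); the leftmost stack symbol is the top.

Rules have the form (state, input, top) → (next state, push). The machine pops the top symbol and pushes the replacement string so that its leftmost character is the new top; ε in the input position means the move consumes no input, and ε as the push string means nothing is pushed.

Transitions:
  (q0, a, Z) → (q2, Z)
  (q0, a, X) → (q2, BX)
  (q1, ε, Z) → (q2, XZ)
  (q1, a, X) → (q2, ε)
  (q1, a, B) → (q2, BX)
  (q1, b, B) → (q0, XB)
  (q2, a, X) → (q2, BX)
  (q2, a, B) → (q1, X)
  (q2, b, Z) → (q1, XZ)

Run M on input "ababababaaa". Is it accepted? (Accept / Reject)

Reject

(q0, ababababaaa, Z)
  read a, top Z: go to q2, push Z → (q2, babababaaa, Z)
  read b, top Z: go to q1, push XZ → (q1, abababaaa, XZ)
  read a, top X: go to q2, push ε → (q2, bababaaa, Z)
  read b, top Z: go to q1, push XZ → (q1, ababaaa, XZ)
  read a, top X: go to q2, push ε → (q2, babaaa, Z)
  read b, top Z: go to q1, push XZ → (q1, abaaa, XZ)
  read a, top X: go to q2, push ε → (q2, baaa, Z)
  read b, top Z: go to q1, push XZ → (q1, aaa, XZ)
  read a, top X: go to q2, push ε → (q2, aa, Z)
No transition applies at (q2, aa, Z); input not fully consumed.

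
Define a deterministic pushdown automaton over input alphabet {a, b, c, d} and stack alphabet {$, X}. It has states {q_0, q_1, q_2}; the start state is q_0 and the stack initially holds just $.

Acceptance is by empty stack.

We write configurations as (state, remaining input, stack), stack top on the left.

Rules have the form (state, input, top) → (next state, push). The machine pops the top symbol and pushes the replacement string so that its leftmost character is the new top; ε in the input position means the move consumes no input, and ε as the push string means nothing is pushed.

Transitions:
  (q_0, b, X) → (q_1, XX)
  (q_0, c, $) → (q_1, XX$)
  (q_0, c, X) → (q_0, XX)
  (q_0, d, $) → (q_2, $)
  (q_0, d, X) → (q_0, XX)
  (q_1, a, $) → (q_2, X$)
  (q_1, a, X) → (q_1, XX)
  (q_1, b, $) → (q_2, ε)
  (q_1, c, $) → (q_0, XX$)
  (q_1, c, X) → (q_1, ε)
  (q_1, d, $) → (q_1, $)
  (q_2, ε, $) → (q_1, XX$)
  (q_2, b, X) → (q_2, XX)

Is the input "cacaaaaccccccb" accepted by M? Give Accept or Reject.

Accept

(q_0, cacaaaaccccccb, $)
  read c, top $: go to q_1, push XX$ → (q_1, acaaaaccccccb, XX$)
  read a, top X: go to q_1, push XX → (q_1, caaaaccccccb, XXX$)
  read c, top X: go to q_1, push ε → (q_1, aaaaccccccb, XX$)
  read a, top X: go to q_1, push XX → (q_1, aaaccccccb, XXX$)
  read a, top X: go to q_1, push XX → (q_1, aaccccccb, XXXX$)
  read a, top X: go to q_1, push XX → (q_1, accccccb, XXXXX$)
  read a, top X: go to q_1, push XX → (q_1, ccccccb, XXXXXX$)
  read c, top X: go to q_1, push ε → (q_1, cccccb, XXXXX$)
  read c, top X: go to q_1, push ε → (q_1, ccccb, XXXX$)
  read c, top X: go to q_1, push ε → (q_1, cccb, XXX$)
  read c, top X: go to q_1, push ε → (q_1, ccb, XX$)
  read c, top X: go to q_1, push ε → (q_1, cb, X$)
  read c, top X: go to q_1, push ε → (q_1, b, $)
  read b, top $: go to q_2, push ε → (q_2, ε, ε)
All input consumed and the stack is empty.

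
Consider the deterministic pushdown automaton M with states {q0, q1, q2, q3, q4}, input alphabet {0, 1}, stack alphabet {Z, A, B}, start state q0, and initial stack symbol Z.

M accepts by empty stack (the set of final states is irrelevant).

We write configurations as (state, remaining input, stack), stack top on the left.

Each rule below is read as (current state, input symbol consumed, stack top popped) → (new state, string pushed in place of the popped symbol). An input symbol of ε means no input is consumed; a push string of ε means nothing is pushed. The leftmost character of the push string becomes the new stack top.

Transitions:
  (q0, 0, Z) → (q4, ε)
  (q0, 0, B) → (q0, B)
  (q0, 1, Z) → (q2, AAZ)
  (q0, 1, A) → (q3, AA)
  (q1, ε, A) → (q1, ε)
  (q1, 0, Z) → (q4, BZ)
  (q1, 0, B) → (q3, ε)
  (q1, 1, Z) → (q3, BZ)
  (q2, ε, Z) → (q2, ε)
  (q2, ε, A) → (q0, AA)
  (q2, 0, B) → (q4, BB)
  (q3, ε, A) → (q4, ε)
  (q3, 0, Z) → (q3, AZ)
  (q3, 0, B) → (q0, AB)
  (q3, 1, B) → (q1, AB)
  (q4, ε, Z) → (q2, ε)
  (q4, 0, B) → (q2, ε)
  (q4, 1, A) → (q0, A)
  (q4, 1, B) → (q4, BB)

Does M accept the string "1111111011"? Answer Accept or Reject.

Reject

(q0, 1111111011, Z)
  read 1, top Z: go to q2, push AAZ → (q2, 111111011, AAZ)
  ε-move, top A: go to q0, push AA → (q0, 111111011, AAAZ)
  read 1, top A: go to q3, push AA → (q3, 11111011, AAAAZ)
  ε-move, top A: go to q4, push ε → (q4, 11111011, AAAZ)
  read 1, top A: go to q0, push A → (q0, 1111011, AAAZ)
  read 1, top A: go to q3, push AA → (q3, 111011, AAAAZ)
  ε-move, top A: go to q4, push ε → (q4, 111011, AAAZ)
  read 1, top A: go to q0, push A → (q0, 11011, AAAZ)
  read 1, top A: go to q3, push AA → (q3, 1011, AAAAZ)
  ε-move, top A: go to q4, push ε → (q4, 1011, AAAZ)
  read 1, top A: go to q0, push A → (q0, 011, AAAZ)
No transition applies at (q0, 011, AAAZ); input not fully consumed.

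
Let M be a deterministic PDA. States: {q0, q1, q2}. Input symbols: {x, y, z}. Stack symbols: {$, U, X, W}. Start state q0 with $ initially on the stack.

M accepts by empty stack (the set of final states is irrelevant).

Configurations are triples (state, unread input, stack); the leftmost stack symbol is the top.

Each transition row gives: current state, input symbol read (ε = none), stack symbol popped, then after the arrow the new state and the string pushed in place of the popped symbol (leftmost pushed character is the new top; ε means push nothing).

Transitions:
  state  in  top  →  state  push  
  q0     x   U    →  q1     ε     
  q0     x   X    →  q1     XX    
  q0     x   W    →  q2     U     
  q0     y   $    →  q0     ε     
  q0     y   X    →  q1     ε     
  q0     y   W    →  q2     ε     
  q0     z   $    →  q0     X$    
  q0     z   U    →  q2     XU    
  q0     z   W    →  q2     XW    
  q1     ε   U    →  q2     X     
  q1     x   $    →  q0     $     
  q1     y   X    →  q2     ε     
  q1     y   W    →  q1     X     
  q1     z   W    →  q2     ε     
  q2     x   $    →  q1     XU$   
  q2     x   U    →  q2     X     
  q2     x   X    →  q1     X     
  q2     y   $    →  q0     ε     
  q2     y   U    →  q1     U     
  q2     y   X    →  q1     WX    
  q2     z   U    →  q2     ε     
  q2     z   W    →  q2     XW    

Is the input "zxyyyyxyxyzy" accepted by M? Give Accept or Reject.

Accept

(q0, zxyyyyxyxyzy, $)
  read z, top $: go to q0, push X$ → (q0, xyyyyxyxyzy, X$)
  read x, top X: go to q1, push XX → (q1, yyyyxyxyzy, XX$)
  read y, top X: go to q2, push ε → (q2, yyyxyxyzy, X$)
  read y, top X: go to q1, push WX → (q1, yyxyxyzy, WX$)
  read y, top W: go to q1, push X → (q1, yxyxyzy, XX$)
  read y, top X: go to q2, push ε → (q2, xyxyzy, X$)
  read x, top X: go to q1, push X → (q1, yxyzy, X$)
  read y, top X: go to q2, push ε → (q2, xyzy, $)
  read x, top $: go to q1, push XU$ → (q1, yzy, XU$)
  read y, top X: go to q2, push ε → (q2, zy, U$)
  read z, top U: go to q2, push ε → (q2, y, $)
  read y, top $: go to q0, push ε → (q0, ε, ε)
All input consumed and the stack is empty.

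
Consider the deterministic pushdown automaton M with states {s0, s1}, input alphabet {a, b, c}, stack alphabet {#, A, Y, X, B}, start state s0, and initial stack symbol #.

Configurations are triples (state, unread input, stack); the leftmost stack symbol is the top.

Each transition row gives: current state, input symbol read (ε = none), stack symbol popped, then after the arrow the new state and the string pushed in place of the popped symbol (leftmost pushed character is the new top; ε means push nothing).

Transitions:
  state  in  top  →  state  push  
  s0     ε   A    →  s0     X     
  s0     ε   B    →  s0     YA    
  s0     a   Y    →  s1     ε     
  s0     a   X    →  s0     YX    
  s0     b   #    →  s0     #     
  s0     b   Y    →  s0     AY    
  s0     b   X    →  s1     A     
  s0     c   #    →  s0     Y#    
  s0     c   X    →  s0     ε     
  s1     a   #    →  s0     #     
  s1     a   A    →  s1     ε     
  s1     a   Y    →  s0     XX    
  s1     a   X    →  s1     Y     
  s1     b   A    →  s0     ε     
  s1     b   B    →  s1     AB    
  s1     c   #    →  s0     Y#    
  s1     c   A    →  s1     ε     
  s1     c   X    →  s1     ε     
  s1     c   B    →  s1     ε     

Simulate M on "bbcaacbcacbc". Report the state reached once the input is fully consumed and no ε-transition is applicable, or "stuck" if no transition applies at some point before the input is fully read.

s0

(s0, bbcaacbcacbc, #)
  read b, top #: go to s0, push # → (s0, bcaacbcacbc, #)
  read b, top #: go to s0, push # → (s0, caacbcacbc, #)
  read c, top #: go to s0, push Y# → (s0, aacbcacbc, Y#)
  read a, top Y: go to s1, push ε → (s1, acbcacbc, #)
  read a, top #: go to s0, push # → (s0, cbcacbc, #)
  read c, top #: go to s0, push Y# → (s0, bcacbc, Y#)
  read b, top Y: go to s0, push AY → (s0, cacbc, AY#)
  ε-move, top A: go to s0, push X → (s0, cacbc, XY#)
  read c, top X: go to s0, push ε → (s0, acbc, Y#)
  read a, top Y: go to s1, push ε → (s1, cbc, #)
  read c, top #: go to s0, push Y# → (s0, bc, Y#)
  read b, top Y: go to s0, push AY → (s0, c, AY#)
  ε-move, top A: go to s0, push X → (s0, c, XY#)
  read c, top X: go to s0, push ε → (s0, ε, Y#)
All input consumed; M is in state s0.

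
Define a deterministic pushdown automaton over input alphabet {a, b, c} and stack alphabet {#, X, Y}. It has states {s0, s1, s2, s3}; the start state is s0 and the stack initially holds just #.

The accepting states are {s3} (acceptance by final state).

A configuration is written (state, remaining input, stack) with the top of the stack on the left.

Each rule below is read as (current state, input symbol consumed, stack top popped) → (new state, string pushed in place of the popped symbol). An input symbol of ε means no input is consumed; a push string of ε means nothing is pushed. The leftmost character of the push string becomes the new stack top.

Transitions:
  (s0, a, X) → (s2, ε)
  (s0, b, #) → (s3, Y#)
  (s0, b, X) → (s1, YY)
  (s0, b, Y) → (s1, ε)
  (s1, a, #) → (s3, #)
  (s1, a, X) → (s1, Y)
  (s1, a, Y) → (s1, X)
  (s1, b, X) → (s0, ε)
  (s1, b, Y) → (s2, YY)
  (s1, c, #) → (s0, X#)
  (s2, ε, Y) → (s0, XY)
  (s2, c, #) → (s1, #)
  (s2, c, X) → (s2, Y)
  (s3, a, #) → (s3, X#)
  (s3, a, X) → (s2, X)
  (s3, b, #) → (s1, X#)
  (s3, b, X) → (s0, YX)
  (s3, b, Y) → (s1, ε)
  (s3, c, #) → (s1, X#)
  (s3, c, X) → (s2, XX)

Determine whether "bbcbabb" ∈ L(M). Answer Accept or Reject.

(s0, bbcbabb, #) ⊢ (s3, bcbabb, Y#) ⊢ (s1, cbabb, #) ⊢ (s0, babb, X#) ⊢ (s1, abb, YY#) ⊢ (s1, bb, XY#) ⊢ (s0, b, Y#) ⊢ (s1, ε, #)
All input consumed; state s1 ∉ F and no further ε-move applies.

Reject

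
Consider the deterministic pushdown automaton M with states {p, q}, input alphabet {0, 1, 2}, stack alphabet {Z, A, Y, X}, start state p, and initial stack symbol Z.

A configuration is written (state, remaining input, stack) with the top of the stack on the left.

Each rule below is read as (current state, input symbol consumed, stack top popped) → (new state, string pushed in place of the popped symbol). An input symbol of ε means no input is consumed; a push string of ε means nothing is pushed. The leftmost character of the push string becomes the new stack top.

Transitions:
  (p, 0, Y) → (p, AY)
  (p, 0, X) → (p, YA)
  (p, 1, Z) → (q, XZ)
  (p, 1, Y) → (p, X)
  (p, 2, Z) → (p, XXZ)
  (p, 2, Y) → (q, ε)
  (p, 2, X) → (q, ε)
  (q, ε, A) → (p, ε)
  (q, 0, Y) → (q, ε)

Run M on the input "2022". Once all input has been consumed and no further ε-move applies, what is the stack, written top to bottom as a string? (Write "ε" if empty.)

Z

(p, 2022, Z)
  read 2, top Z: go to p, push XXZ → (p, 022, XXZ)
  read 0, top X: go to p, push YA → (p, 22, YAXZ)
  read 2, top Y: go to q, push ε → (q, 2, AXZ)
  ε-move, top A: go to p, push ε → (p, 2, XZ)
  read 2, top X: go to q, push ε → (q, ε, Z)
All input consumed in state q with stack Z.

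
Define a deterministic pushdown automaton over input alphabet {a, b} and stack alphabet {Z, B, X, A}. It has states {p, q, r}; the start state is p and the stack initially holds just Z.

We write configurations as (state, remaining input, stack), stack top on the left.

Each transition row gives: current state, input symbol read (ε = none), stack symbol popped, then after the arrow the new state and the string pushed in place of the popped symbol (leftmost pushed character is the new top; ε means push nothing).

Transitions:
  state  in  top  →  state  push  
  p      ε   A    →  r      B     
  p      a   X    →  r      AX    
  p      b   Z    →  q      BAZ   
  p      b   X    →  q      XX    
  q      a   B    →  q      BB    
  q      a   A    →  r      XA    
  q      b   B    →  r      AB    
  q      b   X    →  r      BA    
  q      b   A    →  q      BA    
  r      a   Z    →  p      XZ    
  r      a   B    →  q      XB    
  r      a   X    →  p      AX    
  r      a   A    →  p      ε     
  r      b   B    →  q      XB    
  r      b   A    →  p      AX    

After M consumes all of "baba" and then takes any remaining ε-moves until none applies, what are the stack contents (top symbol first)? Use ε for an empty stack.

(p, baba, Z)
  read b, top Z: go to q, push BAZ → (q, aba, BAZ)
  read a, top B: go to q, push BB → (q, ba, BBAZ)
  read b, top B: go to r, push AB → (r, a, ABBAZ)
  read a, top A: go to p, push ε → (p, ε, BBAZ)
All input consumed in state p with stack BBAZ.

BBAZ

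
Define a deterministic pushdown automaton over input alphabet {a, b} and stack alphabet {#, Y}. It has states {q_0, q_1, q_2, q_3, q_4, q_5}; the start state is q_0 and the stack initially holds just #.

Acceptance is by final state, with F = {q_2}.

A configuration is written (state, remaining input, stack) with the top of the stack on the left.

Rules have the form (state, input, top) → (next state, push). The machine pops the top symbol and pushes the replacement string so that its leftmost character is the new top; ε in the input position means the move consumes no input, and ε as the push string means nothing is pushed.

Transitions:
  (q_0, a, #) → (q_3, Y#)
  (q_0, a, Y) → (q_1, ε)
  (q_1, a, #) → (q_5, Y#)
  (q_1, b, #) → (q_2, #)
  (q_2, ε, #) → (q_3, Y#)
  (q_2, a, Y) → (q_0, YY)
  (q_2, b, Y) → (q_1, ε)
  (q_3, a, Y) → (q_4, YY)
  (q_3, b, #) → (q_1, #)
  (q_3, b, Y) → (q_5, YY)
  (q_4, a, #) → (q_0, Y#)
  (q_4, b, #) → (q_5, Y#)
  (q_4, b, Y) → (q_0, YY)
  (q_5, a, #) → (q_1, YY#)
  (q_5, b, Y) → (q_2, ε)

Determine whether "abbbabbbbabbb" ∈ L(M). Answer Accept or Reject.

Accept

(q_0, abbbabbbbabbb, #)
  read a, top #: go to q_3, push Y# → (q_3, bbbabbbbabbb, Y#)
  read b, top Y: go to q_5, push YY → (q_5, bbabbbbabbb, YY#)
  read b, top Y: go to q_2, push ε → (q_2, babbbbabbb, Y#)
  read b, top Y: go to q_1, push ε → (q_1, abbbbabbb, #)
  read a, top #: go to q_5, push Y# → (q_5, bbbbabbb, Y#)
  read b, top Y: go to q_2, push ε → (q_2, bbbabbb, #)
  ε-move, top #: go to q_3, push Y# → (q_3, bbbabbb, Y#)
  read b, top Y: go to q_5, push YY → (q_5, bbabbb, YY#)
  read b, top Y: go to q_2, push ε → (q_2, babbb, Y#)
  read b, top Y: go to q_1, push ε → (q_1, abbb, #)
  read a, top #: go to q_5, push Y# → (q_5, bbb, Y#)
  read b, top Y: go to q_2, push ε → (q_2, bb, #)
  ε-move, top #: go to q_3, push Y# → (q_3, bb, Y#)
  read b, top Y: go to q_5, push YY → (q_5, b, YY#)
  read b, top Y: go to q_2, push ε → (q_2, ε, Y#)
All input consumed; state q_2 ∈ F.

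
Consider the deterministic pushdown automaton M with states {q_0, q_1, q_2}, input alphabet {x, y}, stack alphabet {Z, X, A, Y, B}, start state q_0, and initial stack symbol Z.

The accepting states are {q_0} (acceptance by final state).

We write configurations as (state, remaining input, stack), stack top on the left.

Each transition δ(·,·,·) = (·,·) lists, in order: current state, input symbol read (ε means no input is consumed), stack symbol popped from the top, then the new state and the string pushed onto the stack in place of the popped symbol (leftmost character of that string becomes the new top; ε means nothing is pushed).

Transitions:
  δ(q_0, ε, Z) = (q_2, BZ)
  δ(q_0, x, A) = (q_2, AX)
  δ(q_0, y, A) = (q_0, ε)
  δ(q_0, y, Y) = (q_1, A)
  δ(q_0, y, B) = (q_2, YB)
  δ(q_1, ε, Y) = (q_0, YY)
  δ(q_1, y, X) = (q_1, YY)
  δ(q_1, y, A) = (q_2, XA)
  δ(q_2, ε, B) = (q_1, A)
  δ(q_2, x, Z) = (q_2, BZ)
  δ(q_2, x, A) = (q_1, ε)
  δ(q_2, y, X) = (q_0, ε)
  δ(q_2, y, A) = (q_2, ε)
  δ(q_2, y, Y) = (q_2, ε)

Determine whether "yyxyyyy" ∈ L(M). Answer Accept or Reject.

Accept

(q_0, yyxyyyy, Z)
  ε-move, top Z: go to q_2, push BZ → (q_2, yyxyyyy, BZ)
  ε-move, top B: go to q_1, push A → (q_1, yyxyyyy, AZ)
  read y, top A: go to q_2, push XA → (q_2, yxyyyy, XAZ)
  read y, top X: go to q_0, push ε → (q_0, xyyyy, AZ)
  read x, top A: go to q_2, push AX → (q_2, yyyy, AXZ)
  read y, top A: go to q_2, push ε → (q_2, yyy, XZ)
  read y, top X: go to q_0, push ε → (q_0, yy, Z)
  ε-move, top Z: go to q_2, push BZ → (q_2, yy, BZ)
  ε-move, top B: go to q_1, push A → (q_1, yy, AZ)
  read y, top A: go to q_2, push XA → (q_2, y, XAZ)
  read y, top X: go to q_0, push ε → (q_0, ε, AZ)
All input consumed; state q_0 ∈ F.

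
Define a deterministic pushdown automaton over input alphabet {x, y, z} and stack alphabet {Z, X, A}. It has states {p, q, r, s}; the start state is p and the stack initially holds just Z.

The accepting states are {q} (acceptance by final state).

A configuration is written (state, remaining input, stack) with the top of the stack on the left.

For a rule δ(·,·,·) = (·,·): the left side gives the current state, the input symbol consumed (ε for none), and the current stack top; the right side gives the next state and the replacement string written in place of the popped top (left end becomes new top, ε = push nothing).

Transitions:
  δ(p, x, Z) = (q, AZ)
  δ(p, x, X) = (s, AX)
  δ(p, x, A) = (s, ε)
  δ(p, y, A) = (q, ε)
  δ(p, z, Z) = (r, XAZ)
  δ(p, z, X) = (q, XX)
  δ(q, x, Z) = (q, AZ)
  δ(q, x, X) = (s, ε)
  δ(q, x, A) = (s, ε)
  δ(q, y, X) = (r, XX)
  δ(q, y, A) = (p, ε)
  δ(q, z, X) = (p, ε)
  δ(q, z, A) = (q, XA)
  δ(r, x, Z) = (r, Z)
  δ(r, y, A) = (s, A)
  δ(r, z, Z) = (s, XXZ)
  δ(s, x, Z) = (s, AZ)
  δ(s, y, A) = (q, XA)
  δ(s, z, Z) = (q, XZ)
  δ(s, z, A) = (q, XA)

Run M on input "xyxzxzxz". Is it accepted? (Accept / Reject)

Accept

(p, xyxzxzxz, Z)
  read x, top Z: go to q, push AZ → (q, yxzxzxz, AZ)
  read y, top A: go to p, push ε → (p, xzxzxz, Z)
  read x, top Z: go to q, push AZ → (q, zxzxz, AZ)
  read z, top A: go to q, push XA → (q, xzxz, XAZ)
  read x, top X: go to s, push ε → (s, zxz, AZ)
  read z, top A: go to q, push XA → (q, xz, XAZ)
  read x, top X: go to s, push ε → (s, z, AZ)
  read z, top A: go to q, push XA → (q, ε, XAZ)
All input consumed; state q ∈ F.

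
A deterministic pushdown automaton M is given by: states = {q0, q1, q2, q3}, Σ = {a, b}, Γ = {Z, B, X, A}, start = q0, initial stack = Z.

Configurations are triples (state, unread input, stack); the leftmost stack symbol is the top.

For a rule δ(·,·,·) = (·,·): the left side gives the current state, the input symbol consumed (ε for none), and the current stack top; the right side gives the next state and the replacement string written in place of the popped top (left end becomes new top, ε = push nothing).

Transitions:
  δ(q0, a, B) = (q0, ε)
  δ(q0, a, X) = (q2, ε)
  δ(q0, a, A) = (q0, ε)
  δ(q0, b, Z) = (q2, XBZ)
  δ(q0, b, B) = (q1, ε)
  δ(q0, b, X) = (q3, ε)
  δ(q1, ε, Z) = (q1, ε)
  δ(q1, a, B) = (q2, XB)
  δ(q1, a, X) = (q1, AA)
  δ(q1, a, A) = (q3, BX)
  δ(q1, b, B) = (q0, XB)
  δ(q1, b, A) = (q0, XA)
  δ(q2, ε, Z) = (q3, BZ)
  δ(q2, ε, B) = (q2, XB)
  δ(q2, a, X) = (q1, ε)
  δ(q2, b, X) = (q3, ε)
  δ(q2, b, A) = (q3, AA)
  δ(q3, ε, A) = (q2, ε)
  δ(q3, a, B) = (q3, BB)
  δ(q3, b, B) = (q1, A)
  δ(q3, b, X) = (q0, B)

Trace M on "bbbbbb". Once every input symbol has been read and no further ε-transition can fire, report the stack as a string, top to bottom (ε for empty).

(q0, bbbbbb, Z)
  read b, top Z: go to q2, push XBZ → (q2, bbbbb, XBZ)
  read b, top X: go to q3, push ε → (q3, bbbb, BZ)
  read b, top B: go to q1, push A → (q1, bbb, AZ)
  read b, top A: go to q0, push XA → (q0, bb, XAZ)
  read b, top X: go to q3, push ε → (q3, b, AZ)
  ε-move, top A: go to q2, push ε → (q2, b, Z)
  ε-move, top Z: go to q3, push BZ → (q3, b, BZ)
  read b, top B: go to q1, push A → (q1, ε, AZ)
All input consumed in state q1 with stack AZ.

AZ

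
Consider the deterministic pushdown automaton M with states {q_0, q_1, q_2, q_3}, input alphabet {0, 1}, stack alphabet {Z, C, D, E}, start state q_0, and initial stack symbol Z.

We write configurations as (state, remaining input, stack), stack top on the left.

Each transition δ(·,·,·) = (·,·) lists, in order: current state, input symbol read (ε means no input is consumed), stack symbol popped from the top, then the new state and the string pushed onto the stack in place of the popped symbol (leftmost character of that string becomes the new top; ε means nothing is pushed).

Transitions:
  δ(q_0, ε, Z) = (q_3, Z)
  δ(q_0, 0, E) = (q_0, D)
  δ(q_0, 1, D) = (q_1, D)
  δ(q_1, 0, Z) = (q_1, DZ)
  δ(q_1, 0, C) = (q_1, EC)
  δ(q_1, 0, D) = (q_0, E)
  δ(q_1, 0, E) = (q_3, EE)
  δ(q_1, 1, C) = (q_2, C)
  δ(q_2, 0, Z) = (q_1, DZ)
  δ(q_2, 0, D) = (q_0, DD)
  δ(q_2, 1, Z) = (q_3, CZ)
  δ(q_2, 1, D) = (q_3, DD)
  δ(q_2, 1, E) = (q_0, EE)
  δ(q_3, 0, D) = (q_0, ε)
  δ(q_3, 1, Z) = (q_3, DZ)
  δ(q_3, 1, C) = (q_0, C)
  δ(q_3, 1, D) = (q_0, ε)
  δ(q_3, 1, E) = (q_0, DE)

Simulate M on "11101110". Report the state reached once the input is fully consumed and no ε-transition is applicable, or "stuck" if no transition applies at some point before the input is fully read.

q_3

(q_0, 11101110, Z)
  ε-move, top Z: go to q_3, push Z → (q_3, 11101110, Z)
  read 1, top Z: go to q_3, push DZ → (q_3, 1101110, DZ)
  read 1, top D: go to q_0, push ε → (q_0, 101110, Z)
  ε-move, top Z: go to q_3, push Z → (q_3, 101110, Z)
  read 1, top Z: go to q_3, push DZ → (q_3, 01110, DZ)
  read 0, top D: go to q_0, push ε → (q_0, 1110, Z)
  ε-move, top Z: go to q_3, push Z → (q_3, 1110, Z)
  read 1, top Z: go to q_3, push DZ → (q_3, 110, DZ)
  read 1, top D: go to q_0, push ε → (q_0, 10, Z)
  ε-move, top Z: go to q_3, push Z → (q_3, 10, Z)
  read 1, top Z: go to q_3, push DZ → (q_3, 0, DZ)
  read 0, top D: go to q_0, push ε → (q_0, ε, Z)
  ε-move, top Z: go to q_3, push Z → (q_3, ε, Z)
All input consumed; M is in state q_3.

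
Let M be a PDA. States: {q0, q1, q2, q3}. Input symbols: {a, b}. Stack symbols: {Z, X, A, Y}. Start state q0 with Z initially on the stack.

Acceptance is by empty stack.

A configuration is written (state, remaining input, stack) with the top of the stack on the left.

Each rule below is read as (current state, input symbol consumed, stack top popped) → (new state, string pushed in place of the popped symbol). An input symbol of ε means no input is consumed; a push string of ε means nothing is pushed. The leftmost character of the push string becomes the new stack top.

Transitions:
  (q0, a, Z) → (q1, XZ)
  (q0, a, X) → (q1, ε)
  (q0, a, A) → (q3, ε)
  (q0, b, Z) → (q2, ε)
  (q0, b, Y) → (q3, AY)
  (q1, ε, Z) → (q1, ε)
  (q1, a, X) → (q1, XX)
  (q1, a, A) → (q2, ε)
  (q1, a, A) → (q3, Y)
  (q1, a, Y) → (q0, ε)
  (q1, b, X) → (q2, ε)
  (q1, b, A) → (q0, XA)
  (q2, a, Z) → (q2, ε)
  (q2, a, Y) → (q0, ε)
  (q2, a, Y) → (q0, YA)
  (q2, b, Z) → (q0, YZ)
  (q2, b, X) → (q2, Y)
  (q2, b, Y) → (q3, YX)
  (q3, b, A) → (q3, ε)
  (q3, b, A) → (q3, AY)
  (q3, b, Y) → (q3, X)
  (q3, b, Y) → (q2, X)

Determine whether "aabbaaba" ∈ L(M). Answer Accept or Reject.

One accepting computation: (q0, aabbaaba, Z) ⊢ (q1, abbaaba, XZ) ⊢ (q1, bbaaba, XXZ) ⊢ (q2, baaba, XZ) ⊢ (q2, aaba, YZ) ⊢ (q0, aba, Z) ⊢ (q1, ba, XZ) ⊢ (q2, a, Z) ⊢ (q2, ε, ε)
All input consumed and the stack is empty.

Accept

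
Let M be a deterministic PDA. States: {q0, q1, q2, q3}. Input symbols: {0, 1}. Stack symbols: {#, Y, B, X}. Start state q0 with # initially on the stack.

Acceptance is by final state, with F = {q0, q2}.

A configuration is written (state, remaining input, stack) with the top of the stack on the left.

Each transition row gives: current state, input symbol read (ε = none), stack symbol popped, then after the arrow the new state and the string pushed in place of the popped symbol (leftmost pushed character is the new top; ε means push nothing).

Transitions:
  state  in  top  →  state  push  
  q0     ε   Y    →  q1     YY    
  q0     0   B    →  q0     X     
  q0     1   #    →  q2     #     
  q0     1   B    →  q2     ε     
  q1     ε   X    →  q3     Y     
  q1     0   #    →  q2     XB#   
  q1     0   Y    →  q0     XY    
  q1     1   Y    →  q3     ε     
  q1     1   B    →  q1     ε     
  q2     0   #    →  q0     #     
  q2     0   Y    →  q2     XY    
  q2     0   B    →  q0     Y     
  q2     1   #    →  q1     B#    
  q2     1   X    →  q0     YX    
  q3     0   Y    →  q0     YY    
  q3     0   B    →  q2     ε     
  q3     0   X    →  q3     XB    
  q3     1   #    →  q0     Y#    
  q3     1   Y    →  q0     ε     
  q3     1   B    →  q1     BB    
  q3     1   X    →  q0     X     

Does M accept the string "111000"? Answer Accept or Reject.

Reject

(q0, 111000, #)
  read 1, top #: go to q2, push # → (q2, 11000, #)
  read 1, top #: go to q1, push B# → (q1, 1000, B#)
  read 1, top B: go to q1, push ε → (q1, 000, #)
  read 0, top #: go to q2, push XB# → (q2, 00, XB#)
No transition applies at (q2, 00, XB#); input not fully consumed.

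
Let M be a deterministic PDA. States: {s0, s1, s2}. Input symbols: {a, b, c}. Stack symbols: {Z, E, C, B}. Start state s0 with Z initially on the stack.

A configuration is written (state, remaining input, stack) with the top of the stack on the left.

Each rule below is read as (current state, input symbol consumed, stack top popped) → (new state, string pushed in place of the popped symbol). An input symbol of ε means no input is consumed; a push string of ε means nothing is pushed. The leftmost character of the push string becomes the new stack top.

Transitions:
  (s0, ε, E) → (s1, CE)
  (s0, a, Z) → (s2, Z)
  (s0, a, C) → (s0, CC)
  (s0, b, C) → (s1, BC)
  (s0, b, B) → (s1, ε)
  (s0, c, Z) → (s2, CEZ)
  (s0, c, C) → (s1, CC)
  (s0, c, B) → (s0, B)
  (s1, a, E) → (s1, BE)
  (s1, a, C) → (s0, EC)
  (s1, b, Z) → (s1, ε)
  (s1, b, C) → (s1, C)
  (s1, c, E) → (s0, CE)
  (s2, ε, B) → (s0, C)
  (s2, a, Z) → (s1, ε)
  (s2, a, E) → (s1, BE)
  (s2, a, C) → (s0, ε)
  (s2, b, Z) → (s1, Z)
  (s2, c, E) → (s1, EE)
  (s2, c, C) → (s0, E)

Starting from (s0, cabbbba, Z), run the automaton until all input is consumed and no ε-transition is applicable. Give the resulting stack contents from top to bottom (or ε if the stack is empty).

(s0, cabbbba, Z) ⊢ (s2, abbbba, CEZ) ⊢ (s0, bbbba, EZ) ⊢ (s1, bbbba, CEZ) ⊢ (s1, bbba, CEZ) ⊢ (s1, bba, CEZ) ⊢ (s1, ba, CEZ) ⊢ (s1, a, CEZ) ⊢ (s0, ε, ECEZ) ⊢ (s1, ε, CECEZ)
All input consumed in state s1 with stack CECEZ.

CECEZ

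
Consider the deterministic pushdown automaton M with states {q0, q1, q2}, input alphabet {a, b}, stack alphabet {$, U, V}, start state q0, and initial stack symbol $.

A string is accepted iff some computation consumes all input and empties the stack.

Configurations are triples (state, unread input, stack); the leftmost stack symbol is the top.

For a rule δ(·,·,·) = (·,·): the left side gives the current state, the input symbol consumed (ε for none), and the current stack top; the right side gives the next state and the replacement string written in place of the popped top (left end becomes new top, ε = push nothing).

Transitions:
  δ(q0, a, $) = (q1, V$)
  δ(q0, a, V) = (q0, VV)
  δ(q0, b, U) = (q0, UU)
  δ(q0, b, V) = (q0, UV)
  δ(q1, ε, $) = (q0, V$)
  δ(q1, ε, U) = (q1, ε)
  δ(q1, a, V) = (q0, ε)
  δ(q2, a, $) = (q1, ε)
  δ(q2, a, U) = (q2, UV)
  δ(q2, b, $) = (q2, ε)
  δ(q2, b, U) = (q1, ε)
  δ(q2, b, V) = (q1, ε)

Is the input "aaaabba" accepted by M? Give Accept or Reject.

Reject

(q0, aaaabba, $) ⊢ (q1, aaabba, V$) ⊢ (q0, aabba, $) ⊢ (q1, abba, V$) ⊢ (q0, bba, $)
No transition applies at (q0, bba, $); input not fully consumed.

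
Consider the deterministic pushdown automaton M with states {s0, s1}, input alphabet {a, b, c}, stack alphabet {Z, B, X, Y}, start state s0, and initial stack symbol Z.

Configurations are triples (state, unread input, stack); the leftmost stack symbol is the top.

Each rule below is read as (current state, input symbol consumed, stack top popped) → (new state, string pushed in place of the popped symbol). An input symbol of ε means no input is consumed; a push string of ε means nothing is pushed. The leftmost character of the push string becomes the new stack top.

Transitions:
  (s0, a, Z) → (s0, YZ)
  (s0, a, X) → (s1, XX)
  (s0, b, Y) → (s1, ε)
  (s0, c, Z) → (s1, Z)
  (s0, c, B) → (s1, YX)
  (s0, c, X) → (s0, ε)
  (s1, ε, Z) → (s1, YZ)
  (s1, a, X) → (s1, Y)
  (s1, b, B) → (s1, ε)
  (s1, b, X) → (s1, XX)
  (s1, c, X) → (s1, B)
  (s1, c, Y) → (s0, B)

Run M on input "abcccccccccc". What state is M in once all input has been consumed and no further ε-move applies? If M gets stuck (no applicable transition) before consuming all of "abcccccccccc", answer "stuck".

s1

(s0, abcccccccccc, Z)
  read a, top Z: go to s0, push YZ → (s0, bcccccccccc, YZ)
  read b, top Y: go to s1, push ε → (s1, cccccccccc, Z)
  ε-move, top Z: go to s1, push YZ → (s1, cccccccccc, YZ)
  read c, top Y: go to s0, push B → (s0, ccccccccc, BZ)
  read c, top B: go to s1, push YX → (s1, cccccccc, YXZ)
  read c, top Y: go to s0, push B → (s0, ccccccc, BXZ)
  read c, top B: go to s1, push YX → (s1, cccccc, YXXZ)
  read c, top Y: go to s0, push B → (s0, ccccc, BXXZ)
  read c, top B: go to s1, push YX → (s1, cccc, YXXXZ)
  read c, top Y: go to s0, push B → (s0, ccc, BXXXZ)
  read c, top B: go to s1, push YX → (s1, cc, YXXXXZ)
  read c, top Y: go to s0, push B → (s0, c, BXXXXZ)
  read c, top B: go to s1, push YX → (s1, ε, YXXXXXZ)
All input consumed; M is in state s1.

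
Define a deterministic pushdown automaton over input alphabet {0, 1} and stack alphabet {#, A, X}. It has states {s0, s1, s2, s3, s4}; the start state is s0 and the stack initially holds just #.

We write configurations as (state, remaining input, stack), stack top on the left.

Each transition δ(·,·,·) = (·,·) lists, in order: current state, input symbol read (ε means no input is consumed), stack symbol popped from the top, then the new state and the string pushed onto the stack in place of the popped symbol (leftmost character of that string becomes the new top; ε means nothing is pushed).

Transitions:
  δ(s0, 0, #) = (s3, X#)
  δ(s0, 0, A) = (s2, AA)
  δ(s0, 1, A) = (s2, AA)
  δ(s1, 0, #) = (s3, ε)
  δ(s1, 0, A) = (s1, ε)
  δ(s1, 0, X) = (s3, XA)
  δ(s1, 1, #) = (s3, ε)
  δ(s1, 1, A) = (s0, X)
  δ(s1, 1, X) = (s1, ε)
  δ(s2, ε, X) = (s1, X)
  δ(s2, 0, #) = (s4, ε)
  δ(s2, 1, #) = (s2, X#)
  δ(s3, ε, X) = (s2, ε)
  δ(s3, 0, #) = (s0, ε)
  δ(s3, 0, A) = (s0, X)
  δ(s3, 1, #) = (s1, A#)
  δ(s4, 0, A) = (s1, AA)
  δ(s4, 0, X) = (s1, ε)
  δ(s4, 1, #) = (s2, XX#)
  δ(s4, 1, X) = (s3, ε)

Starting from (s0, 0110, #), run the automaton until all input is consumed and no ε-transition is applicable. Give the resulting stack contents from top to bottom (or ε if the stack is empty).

(s0, 0110, #)
  read 0, top #: go to s3, push X# → (s3, 110, X#)
  ε-move, top X: go to s2, push ε → (s2, 110, #)
  read 1, top #: go to s2, push X# → (s2, 10, X#)
  ε-move, top X: go to s1, push X → (s1, 10, X#)
  read 1, top X: go to s1, push ε → (s1, 0, #)
  read 0, top #: go to s3, push ε → (s3, ε, ε)
All input consumed in state s3 with stack ε.

ε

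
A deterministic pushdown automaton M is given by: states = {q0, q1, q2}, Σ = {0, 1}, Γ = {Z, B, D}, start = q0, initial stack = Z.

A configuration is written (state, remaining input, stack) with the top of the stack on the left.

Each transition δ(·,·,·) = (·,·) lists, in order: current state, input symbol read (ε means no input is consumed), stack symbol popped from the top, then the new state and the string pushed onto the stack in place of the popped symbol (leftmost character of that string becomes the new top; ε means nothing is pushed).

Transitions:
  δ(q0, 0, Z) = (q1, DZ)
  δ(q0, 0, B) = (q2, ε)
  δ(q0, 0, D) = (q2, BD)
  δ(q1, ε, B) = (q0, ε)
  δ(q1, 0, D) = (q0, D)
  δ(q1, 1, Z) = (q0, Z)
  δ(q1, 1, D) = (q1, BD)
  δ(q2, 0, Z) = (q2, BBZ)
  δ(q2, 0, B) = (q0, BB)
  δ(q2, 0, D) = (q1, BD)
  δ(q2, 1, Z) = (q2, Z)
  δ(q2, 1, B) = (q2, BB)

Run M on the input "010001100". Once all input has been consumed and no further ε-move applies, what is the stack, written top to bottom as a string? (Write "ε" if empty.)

BBBDZ

(q0, 010001100, Z) ⊢ (q1, 10001100, DZ) ⊢ (q1, 0001100, BDZ) ⊢ (q0, 0001100, DZ) ⊢ (q2, 001100, BDZ) ⊢ (q0, 01100, BBDZ) ⊢ (q2, 1100, BDZ) ⊢ (q2, 100, BBDZ) ⊢ (q2, 00, BBBDZ) ⊢ (q0, 0, BBBBDZ) ⊢ (q2, ε, BBBDZ)
All input consumed in state q2 with stack BBBDZ.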